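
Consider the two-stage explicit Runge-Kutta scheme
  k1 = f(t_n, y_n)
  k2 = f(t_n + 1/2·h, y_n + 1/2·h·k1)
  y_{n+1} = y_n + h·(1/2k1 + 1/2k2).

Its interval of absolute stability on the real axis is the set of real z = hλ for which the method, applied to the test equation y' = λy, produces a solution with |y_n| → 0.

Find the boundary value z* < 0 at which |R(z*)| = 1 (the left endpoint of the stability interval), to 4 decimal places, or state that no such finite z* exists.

z* = -4.0000.

With y'=λy (z=hλ):
  k1=λy_n ⇒ h·k1=z·y_n;  k2=λ(1+1/2z)y_n ⇒ h·k2=z(1+1/2z)y_n
  y_{n+1}/y_n = 1 + 1/2z + 1/2z(1+1/2z) = 1 + z + 1/4z²
  Hence R(z) = 1 + z + 1/4z².

Boundary: |R(x)|=1, x<0.
x=-0.85: |R|=0.3306
R=1: x+1/4x²=0 ⇒ x=−4=-4.0000; min R=1−1/(4·1/4)=0.0000>−1
Confirm numerically:
  x=-3.904: |R|=0.90630 <1
  x=-3.434: |R|=0.51409 <1
  x=-2.890: |R|=0.19803 <1
  x=-2.178: |R|=0.00792 <1
  x=-4.555: |R|=1.63201 >1
  x=-4.357: |R|=1.38886 >1
Interval (-4.0000, 0).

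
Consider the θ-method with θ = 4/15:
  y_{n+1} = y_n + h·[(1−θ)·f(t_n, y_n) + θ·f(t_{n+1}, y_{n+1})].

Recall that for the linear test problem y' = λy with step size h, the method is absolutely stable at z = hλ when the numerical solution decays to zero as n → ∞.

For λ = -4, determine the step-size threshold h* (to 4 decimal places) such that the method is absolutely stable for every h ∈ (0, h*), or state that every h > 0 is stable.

With y'=λy (z=hλ):
  y_{n+1} = y_n + z·[11/15·y_n + 4/15·y_{n+1}] ⇒ (1 − 4/15z)y_{n+1} = (1 + 11/15z)y_n
  R(z) = (1 + 11/15z)/(1 − 4/15z).

Find x<0 with |R(x)|<1.
x=-0.72: |R|=0.3960
R=−1: 1+11/15x = −1+4/15x ⇒ -7/15x=2 ⇒ x=2/(-7/15)=-4.2857
Confirm numerically:
  x=-2.973: |R|=0.65830 <1
  x=-2.647: |R|=0.55170 <1
  x=-2.007: |R|=0.30732 <1
  x=-4.875: |R|=1.11957 >1
  x=-4.572: |R|=1.06020 >1
So |R|<1 on (-4.2857, 0).

(-4.2857,0); λ=-4 ⇒ h* = (30/7)/4 = 1.0714.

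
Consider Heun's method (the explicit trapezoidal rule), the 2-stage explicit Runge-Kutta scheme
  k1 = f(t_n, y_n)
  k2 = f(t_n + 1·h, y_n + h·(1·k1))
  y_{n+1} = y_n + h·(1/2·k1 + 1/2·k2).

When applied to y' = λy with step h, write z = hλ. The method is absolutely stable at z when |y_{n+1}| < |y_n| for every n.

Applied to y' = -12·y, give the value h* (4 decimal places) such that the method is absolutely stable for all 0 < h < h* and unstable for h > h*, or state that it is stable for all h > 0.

Test eqn y'=λy, z=hλ:
  order 2, 2-stage ⇒ R(z)=1+z+z^2/2
  (e.g. R(-1.33)=0.55445, |R|=0.55445)

Solve |R(x)|<1 on ℝ⁻.
x=-1.33: |R|=0.5544
|R(-1.45)|=0.6013 |R(-1.41)|=0.5840 |R(-1.11)|=0.5060
Bisect:
  x_lo=-2.8967 |R|=2.2988  x_hi=-0.1118 |R|=0.8945
  mid=-1.50425 |R|=0.62714 →hi
  mid=-2.20050 |R|=1.22060 →lo
  mid=-1.85238 |R|=0.86327 →hi
  mid=-2.02644 |R|=1.02679 →lo
  mid=-1.93941 |R|=0.94124 →hi
  mid=-1.98292 |R|=0.98307 →hi
  mid=-2.00468 |R|=1.00469 →lo
  mid=-1.99380 |R|=0.99382 →hi
  mid=-1.99924 |R|=0.99924 →hi
  ...
  [-2.00009,-1.99992] ⇒ x*=-2.0000
So |R|<1 on (-2.0000, 0).

(-2.0000,0); λ=-12 ⇒ h* = 0.1667.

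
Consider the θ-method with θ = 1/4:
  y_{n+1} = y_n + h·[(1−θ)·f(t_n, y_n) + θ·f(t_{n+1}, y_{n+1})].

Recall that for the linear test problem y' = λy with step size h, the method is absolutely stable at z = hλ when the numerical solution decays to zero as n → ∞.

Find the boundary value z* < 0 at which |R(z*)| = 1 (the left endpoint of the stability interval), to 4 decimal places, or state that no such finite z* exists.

left endpoint -4.0000.

Set f=λy, z=hλ:
  y_{n+1} = y_n + z·[3/4·y_n + 1/4·y_{n+1}] ⇒ (1 − 1/4z)y_{n+1} = (1 + 3/4z)y_n
  R(z) = (1 + 3/4z)/(1 − 1/4z).

Solve |R(x)|<1 on ℝ⁻.
x=-1.23: |R|=0.0593
R=−1: 1+3/4x = −1+1/4x ⇒ -1/2x=2 ⇒ x=2/(-1/2)=-4.0000
Confirm numerically:
  x=-3.689: |R|=0.91911 <1
  x=-3.200: |R|=0.77778 <1
  x=-2.457: |R|=0.52207 <1
  x=-1.827: |R|=0.25416 <1
  x=-4.558: |R|=1.13040 >1
  x=-4.312: |R|=1.07507 >1
  x=-4.094: |R|=1.02323 >1
So |R|<1 on (-4.0000, 0).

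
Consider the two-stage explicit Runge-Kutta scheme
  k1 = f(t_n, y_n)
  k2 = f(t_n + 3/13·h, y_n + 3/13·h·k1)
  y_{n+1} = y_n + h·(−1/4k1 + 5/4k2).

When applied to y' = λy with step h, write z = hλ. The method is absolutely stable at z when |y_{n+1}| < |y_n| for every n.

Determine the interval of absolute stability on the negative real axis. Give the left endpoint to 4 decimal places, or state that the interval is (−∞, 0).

On y'=λy, z=hλ:
  k1=λy_n ⇒ h·k1=z·y_n;  k2=λ(1+3/13z)y_n ⇒ h·k2=z(1+3/13z)y_n
  y_{n+1}/y_n = 1 − 1/4z + 5/4z(1+3/13z) = 1 + z + 15/52z²
  ⇒ R(z) = 1 + z + 15/52z².

Need |R(x)|<1, x<0.
x=-1.56: |R|=0.1420
R=1: x+15/52x²=0 ⇒ x=−52/15=-3.4667; min R=1−1/(4·15/52)=0.1333>−1
Confirm numerically:
  x=-2.874: |R|=0.50866 <1
  x=-1.776: |R|=0.13386 <1
  x=-1.707: |R|=0.13353 <1
  x=-3.889: |R|=1.47378 >1
  x=-3.760: |R|=1.31815 >1
Stable set (-3.4667, 0).

z∈(-3.4667,0).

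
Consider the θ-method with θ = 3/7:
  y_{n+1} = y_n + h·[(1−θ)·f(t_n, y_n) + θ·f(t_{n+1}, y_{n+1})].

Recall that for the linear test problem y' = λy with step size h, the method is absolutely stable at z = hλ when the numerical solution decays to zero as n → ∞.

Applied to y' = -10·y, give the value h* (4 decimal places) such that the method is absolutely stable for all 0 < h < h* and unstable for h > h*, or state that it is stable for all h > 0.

(-14.0000,0); λ=-10 ⇒ h* = (14)/10 = 1.4000.

Test eqn y'=λy, z=hλ:
  y_{n+1} = y_n + z·[4/7·y_n + 3/7·y_{n+1}] ⇒ (1 − 3/7z)y_{n+1} = (1 + 4/7z)y_n
  Hence R(z) = (1 + 4/7z)/(1 − 3/7z).

Boundary: |R(x)|=1, x<0.
x=-0.56: |R|=0.5484
R=−1: 1+4/7x = −1+3/7x ⇒ -1/7x=2 ⇒ x=2/(-1/7)=-14.0000
Confirm numerically:
  x=-12.347: |R|=0.96247 <1
  x=-10.871: |R|=0.92101 <1
  x=-8.829: |R|=0.84558 <1
  x=-14.122: |R|=1.00247 >1
  x=-14.099: |R|=1.00201 >1
Stable set (-14.0000, 0).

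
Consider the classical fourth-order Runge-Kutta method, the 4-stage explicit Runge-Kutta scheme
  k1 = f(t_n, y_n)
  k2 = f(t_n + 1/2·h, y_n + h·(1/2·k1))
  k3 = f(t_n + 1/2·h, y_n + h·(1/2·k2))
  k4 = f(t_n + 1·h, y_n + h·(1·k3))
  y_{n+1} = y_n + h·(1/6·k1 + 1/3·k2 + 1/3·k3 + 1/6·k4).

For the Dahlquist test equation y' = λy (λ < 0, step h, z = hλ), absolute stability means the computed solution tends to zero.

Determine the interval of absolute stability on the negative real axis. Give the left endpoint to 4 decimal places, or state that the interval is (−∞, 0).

z∈(-2.7853,0).

On y'=λy, z=hλ:
  order 4, 4-stage ⇒ R(z)=1+z+z^2/2+z^3/6+z^4/24
  (e.g. R(-0.89)=0.41470, |R|=0.41470)

Need |R(x)|<1, x<0.
x=-0.89: |R|=0.4147
|R(-2.29)|=0.4764 |R(-2.02)|=0.3402 |R(-1.71)|=0.2749
Bisect:
  x_lo=-3.5264 |R|=2.8260  x_hi=-0.2834 |R|=0.7532
  mid=-1.90490 |R|=0.30601 →hi
  mid=-2.71565 |R|=0.89998 →hi
  mid=-3.12103 |R|=1.63597 →lo
  mid=-2.91834 |R|=1.21984 →lo
  mid=-2.81700 |R|=1.04886 →lo
  mid=-2.76632 |R|=0.97177 →hi
  mid=-2.79166 |R|=1.00964 →lo
  mid=-2.77899 |R|=0.99054 →hi
  mid=-2.78533 |R|=1.00005 →lo
  ...
  [-2.78533,-2.78513] ⇒ x*=-2.7853
Stable set (-2.7853, 0).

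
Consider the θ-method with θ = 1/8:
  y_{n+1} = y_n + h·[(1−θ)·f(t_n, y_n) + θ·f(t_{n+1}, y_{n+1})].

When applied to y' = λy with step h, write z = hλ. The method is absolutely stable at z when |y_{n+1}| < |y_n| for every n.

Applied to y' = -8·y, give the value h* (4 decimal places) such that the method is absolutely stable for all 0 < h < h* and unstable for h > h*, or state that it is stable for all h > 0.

(-2.6667,0); λ=-8 ⇒ h* = (8/3)/8 = 0.3333.

Test eqn y'=λy, z=hλ:
  y_{n+1} = y_n + z·[7/8·y_n + 1/8·y_{n+1}] ⇒ (1 − 1/8z)y_{n+1} = (1 + 7/8z)y_n
  Hence R(z) = (1 + 7/8z)/(1 − 1/8z).

Find x<0 with |R(x)|<1.
x=-0.59: |R|=0.4505
R=−1: 1+7/8x = −1+1/8x ⇒ -3/4x=2 ⇒ x=2/(-3/4)=-2.6667
Confirm numerically:
  x=-2.213: |R|=0.73348 <1
  x=-1.640: |R|=0.36100 <1
  x=-1.421: |R|=0.20667 <1
  x=-1.193: |R|=0.03818 <1
  x=-3.168: |R|=1.26934 >1
  x=-3.157: |R|=1.26369 >1
  x=-3.036: |R|=1.20080 >1
Interval (-2.6667, 0).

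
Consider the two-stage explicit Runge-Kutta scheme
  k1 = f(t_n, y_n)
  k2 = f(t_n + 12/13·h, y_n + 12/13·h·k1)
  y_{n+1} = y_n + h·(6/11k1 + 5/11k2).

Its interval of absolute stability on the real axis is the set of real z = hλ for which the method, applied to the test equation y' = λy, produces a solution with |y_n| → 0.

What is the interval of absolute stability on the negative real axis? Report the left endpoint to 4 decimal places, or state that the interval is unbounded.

z∈(-2.3833,0).

With y'=λy (z=hλ):
  k1=λy_n ⇒ h·k1=z·y_n;  k2=λ(1+12/13z)y_n ⇒ h·k2=z(1+12/13z)y_n
  y_{n+1}/y_n = 1 + 6/11z + 5/11z(1+12/13z) = 1 + z + 60/143z²
  ⇒ R(z) = 1 + z + 60/143z².

Boundary: |R(x)|=1, x<0.
x=-1.14: |R|=0.4053
R=1: x+60/143x²=0 ⇒ x=−143/60=-2.3833; min R=1−1/(4·60/143)=0.4042>−1
Confirm numerically:
  x=-2.345: |R|=0.96228 <1
  x=-1.037: |R|=0.41420 <1
  x=-0.982: |R|=0.42261 <1
  x=-2.885: |R|=1.60726 >1
  x=-2.818: |R|=1.51394 >1
Stable set (-2.3833, 0).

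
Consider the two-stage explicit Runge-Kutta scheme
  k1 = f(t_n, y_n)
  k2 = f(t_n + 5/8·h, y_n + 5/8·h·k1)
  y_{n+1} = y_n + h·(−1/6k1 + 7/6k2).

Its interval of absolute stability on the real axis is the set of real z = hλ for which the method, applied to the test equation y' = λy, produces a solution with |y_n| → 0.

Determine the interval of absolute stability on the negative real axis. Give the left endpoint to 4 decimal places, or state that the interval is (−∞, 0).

With y'=λy (z=hλ):
  k1=λy_n ⇒ h·k1=z·y_n;  k2=λ(1+5/8z)y_n ⇒ h·k2=z(1+5/8z)y_n
  y_{n+1}/y_n = 1 − 1/6z + 7/6z(1+5/8z) = 1 + z + 35/48z²
  so R(z) = 1 + z + 35/48z².

Need |R(x)|<1, x<0.
x=-0.61: |R|=0.6613
R=1: x+35/48x²=0 ⇒ x=−48/35=-1.3714; min R=1−1/(4·35/48)=0.6571>−1
Confirm numerically:
  x=-1.297: |R|=0.92961 <1
  x=-1.279: |R|=0.91380 <1
  x=-0.982: |R|=0.72115 <1
  x=-0.841: |R|=0.67473 <1
  x=-1.884: |R|=1.70414 >1
  x=-1.609: |R|=1.27873 >1
  x=-1.605: |R|=1.27335 >1
Stable set (-1.3714, 0).

z∈(-1.3714,0).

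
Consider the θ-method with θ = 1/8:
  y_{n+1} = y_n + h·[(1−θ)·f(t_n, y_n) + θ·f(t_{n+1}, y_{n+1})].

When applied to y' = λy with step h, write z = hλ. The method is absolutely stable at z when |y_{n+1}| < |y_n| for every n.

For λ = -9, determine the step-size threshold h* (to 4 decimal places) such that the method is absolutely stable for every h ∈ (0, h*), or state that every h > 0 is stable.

On y'=λy, z=hλ:
  y_{n+1} = y_n + z·[7/8·y_n + 1/8·y_{n+1}] ⇒ (1 − 1/8z)y_{n+1} = (1 + 7/8z)y_n
  R(z) = (1 + 7/8z)/(1 − 1/8z).

Solve |R(x)|<1 on ℝ⁻.
x=-0.62: |R|=0.4246
R=−1: 1+7/8x = −1+1/8x ⇒ -3/4x=2 ⇒ x=2/(-3/4)=-2.6667
Confirm numerically:
  x=-2.507: |R|=0.90882 <1
  x=-1.933: |R|=0.55683 <1
  x=-1.626: |R|=0.35134 <1
  x=-2.769: |R|=1.05702 >1
  x=-2.733: |R|=1.03708 >1
Stable set (-2.6667, 0).

(-2.6667,0); λ=-9 ⇒ h* = (8/3)/9 = 0.2963.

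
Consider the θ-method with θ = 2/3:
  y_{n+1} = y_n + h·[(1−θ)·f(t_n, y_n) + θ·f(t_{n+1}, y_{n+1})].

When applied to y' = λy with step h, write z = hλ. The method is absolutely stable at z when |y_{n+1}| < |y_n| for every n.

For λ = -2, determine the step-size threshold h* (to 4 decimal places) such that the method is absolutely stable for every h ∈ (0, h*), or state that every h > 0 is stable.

Set f=λy, z=hλ:
  y_{n+1} = y_n + z·[1/3·y_n + 2/3·y_{n+1}] ⇒ (1 − 2/3z)y_{n+1} = (1 + 1/3z)y_n
  Hence R(z) = (1 + 1/3z)/(1 − 2/3z).

Solve |R(x)|<1 on ℝ⁻.
x=-1.19: |R|=0.3364
x=-2: |R|=0.1429
x=-10: |R|=0.3043
x=-100: |R|=0.4778
θ=2/3≥1/2 ⇒ |1+1/3x|<|1−2/3x| ∀x<0 ⇒ unbounded interval.

unbounded; (−∞, 0). Any h>0 works for λ=-2.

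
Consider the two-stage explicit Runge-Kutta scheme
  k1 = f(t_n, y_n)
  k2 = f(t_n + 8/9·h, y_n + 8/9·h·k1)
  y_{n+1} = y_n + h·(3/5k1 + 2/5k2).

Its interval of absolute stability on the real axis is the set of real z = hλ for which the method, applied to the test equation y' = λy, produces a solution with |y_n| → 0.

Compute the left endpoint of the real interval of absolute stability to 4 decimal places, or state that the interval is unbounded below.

left endpoint -2.8125.

On y'=λy, z=hλ:
  k1=λy_n ⇒ h·k1=z·y_n;  k2=λ(1+8/9z)y_n ⇒ h·k2=z(1+8/9z)y_n
  y_{n+1}/y_n = 1 + 3/5z + 2/5z(1+8/9z) = 1 + z + 16/45z²
  so R(z) = 1 + z + 16/45z².

Solve |R(x)|<1 on ℝ⁻.
x=-0.37: |R|=0.6787
R=1: x+16/45x²=0 ⇒ x=−45/16=-2.8125; min R=1−1/(4·16/45)=0.2969>−1
Confirm numerically:
  x=-2.756: |R|=0.94464 <1
  x=-2.106: |R|=0.47097 <1
  x=-2.050: |R|=0.44422 <1
  x=-1.663: |R|=0.32031 <1
  x=-3.412: |R|=1.72729 >1
  x=-3.217: |R|=1.46268 >1
So |R|<1 on (-2.8125, 0).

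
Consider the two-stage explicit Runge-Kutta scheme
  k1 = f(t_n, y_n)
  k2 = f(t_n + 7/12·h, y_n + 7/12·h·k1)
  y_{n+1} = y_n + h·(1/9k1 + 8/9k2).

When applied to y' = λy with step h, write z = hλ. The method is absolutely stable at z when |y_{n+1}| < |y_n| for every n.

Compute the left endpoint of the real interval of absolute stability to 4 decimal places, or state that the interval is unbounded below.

With y'=λy (z=hλ):
  k1=λy_n ⇒ h·k1=z·y_n;  k2=λ(1+7/12z)y_n ⇒ h·k2=z(1+7/12z)y_n
  y_{n+1}/y_n = 1 + 1/9z + 8/9z(1+7/12z) = 1 + z + 14/27z²
  so R(z) = 1 + z + 14/27z².

Need |R(x)|<1, x<0.
x=-1.22: |R|=0.5518
R=1: x+14/27x²=0 ⇒ x=−27/14=-1.9286; min R=1−1/(4·14/27)=0.5179>−1
Confirm numerically:
  x=-1.907: |R|=0.97867 <1
  x=-1.564: |R|=0.70435 <1
  x=-1.244: |R|=0.55843 <1
  x=-2.382: |R|=1.56003 >1
  x=-2.005: |R|=1.07946 >1
So |R|<1 on (-1.9286, 0).

left endpoint -1.9286.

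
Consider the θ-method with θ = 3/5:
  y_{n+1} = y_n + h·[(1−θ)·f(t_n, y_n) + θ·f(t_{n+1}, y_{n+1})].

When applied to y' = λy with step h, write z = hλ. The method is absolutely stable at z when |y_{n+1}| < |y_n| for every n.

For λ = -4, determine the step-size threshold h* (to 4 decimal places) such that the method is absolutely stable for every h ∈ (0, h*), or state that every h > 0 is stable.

interval (−∞, 0). Any h>0 works for λ=-4.

On y'=λy, z=hλ:
  y_{n+1} = y_n + z·[2/5·y_n + 3/5·y_{n+1}] ⇒ (1 − 3/5z)y_{n+1} = (1 + 2/5z)y_n
  so R(z) = (1 + 2/5z)/(1 − 3/5z).

Boundary: |R(x)|=1, x<0.
x=-1.76: |R|=0.1440
x=-2: |R|=0.0909
x=-10: |R|=0.4286
x=-100: |R|=0.6393
θ=3/5≥1/2 ⇒ |1+2/5x|<|1−3/5x| ∀x<0 ⇒ unbounded interval.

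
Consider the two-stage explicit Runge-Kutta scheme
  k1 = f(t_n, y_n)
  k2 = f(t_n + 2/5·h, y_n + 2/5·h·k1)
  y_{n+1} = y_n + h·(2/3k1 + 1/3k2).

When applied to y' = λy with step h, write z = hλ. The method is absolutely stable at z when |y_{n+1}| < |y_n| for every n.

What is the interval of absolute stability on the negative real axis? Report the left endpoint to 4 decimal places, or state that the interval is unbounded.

(-7.5000, 0).

On y'=λy, z=hλ:
  k1=λy_n ⇒ h·k1=z·y_n;  k2=λ(1+2/5z)y_n ⇒ h·k2=z(1+2/5z)y_n
  y_{n+1}/y_n = 1 + 2/3z + 1/3z(1+2/5z) = 1 + z + 2/15z²
  R(z) = 1 + z + 2/15z².

Boundary: |R(x)|=1, x<0.
x=-1.68: |R|=0.3037
R=1: x+2/15x²=0 ⇒ x=−15/2=-7.5000; min R=1−1/(4·2/15)=-0.8750>−1
Confirm numerically:
  x=-6.966: |R|=0.50402 <1
  x=-5.775: |R|=0.32825 <1
  x=-4.798: |R|=0.72856 <1
  x=-3.107: |R|=0.81987 <1
  x=-8.097: |R|=1.64452 >1
  x=-7.867: |R|=1.38496 >1
  x=-7.805: |R|=1.31740 >1
Stable set (-7.5000, 0).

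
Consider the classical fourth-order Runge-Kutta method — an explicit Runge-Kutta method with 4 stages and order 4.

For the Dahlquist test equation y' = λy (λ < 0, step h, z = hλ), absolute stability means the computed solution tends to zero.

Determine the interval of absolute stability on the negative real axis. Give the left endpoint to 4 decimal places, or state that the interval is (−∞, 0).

(-2.7853, 0).

With y'=λy (z=hλ):
  order 4, 4-stage ⇒ R(z)=1+z+z^2/2+z^3/6+z^4/24
  (e.g. R(-1.41)=0.28154, |R|=0.28154)

Find x<0 with |R(x)|<1.
x=-1.41: |R|=0.2815
|R(-2.42)|=0.5752 |R(-1.69)|=0.2735 |R(-1.58)|=0.2705
Bisect:
  x_lo=-3.6058 |R|=3.1250  x_hi=-0.2860 |R|=0.7513
  mid=-1.94587 |R|=0.31673 →hi
  mid=-2.77583 |R|=0.98582 →hi
  mid=-3.19081 |R|=1.80449 →lo
  mid=-2.98332 |R|=1.34198 →lo
  mid=-2.87957 |R|=1.15170 →lo
  mid=-2.82770 |R|=1.06584 →lo
  mid=-2.80176 |R|=1.02512 →lo
  mid=-2.78880 |R|=1.00529 →lo
  ...
  [-2.78535,-2.78515] ⇒ x*=-2.7853
Interval (-2.7853, 0).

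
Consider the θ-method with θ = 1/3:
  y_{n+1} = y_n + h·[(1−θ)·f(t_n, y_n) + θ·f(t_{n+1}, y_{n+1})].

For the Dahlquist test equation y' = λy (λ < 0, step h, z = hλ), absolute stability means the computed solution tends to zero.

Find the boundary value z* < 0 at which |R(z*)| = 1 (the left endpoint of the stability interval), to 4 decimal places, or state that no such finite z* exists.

z* = -6.0000.

Set f=λy, z=hλ:
  y_{n+1} = y_n + z·[2/3·y_n + 1/3·y_{n+1}] ⇒ (1 − 1/3z)y_{n+1} = (1 + 2/3z)y_n
  Hence R(z) = (1 + 2/3z)/(1 − 1/3z).

Find x<0 with |R(x)|<1.
x=-0.87: |R|=0.3256
R=−1: 1+2/3x = −1+1/3x ⇒ -1/3x=2 ⇒ x=2/(-1/3)=-6.0000
Confirm numerically:
  x=-5.634: |R|=0.95761 <1
  x=-4.987: |R|=0.87317 <1
  x=-4.930: |R|=0.86507 <1
  x=-4.456: |R|=0.79292 <1
  x=-6.471: |R|=1.04973 >1
  x=-6.264: |R|=1.02850 >1
Stable set (-6.0000, 0).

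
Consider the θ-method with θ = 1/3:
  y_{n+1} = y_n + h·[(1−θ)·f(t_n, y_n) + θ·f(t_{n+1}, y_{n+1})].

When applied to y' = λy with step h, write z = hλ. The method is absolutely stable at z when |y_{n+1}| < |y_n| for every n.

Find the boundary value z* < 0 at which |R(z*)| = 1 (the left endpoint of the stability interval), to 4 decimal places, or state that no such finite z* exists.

z* = -6.0000.

With y'=λy (z=hλ):
  y_{n+1} = y_n + z·[2/3·y_n + 1/3·y_{n+1}] ⇒ (1 − 1/3z)y_{n+1} = (1 + 2/3z)y_n
  R(z) = (1 + 2/3z)/(1 − 1/3z).

Solve |R(x)|<1 on ℝ⁻.
x=-0.6: |R|=0.5000
R=−1: 1+2/3x = −1+1/3x ⇒ -1/3x=2 ⇒ x=2/(-1/3)=-6.0000
Confirm numerically:
  x=-5.797: |R|=0.97692 <1
  x=-4.603: |R|=0.81626 <1
  x=-4.350: |R|=0.77551 <1
  x=-6.577: |R|=1.06025 >1
  x=-6.415: |R|=1.04408 >1
Interval (-6.0000, 0).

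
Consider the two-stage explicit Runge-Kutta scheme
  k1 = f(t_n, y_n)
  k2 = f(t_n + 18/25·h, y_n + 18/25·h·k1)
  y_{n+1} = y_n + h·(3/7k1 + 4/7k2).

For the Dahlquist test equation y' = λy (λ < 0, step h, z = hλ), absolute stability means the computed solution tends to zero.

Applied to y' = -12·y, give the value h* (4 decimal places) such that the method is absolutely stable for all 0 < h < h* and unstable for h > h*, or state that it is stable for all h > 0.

(-2.4306,0); λ=-12 ⇒ h* = (175/72)/12 = 0.2025.

Test eqn y'=λy, z=hλ:
  k1=λy_n ⇒ h·k1=z·y_n;  k2=λ(1+18/25z)y_n ⇒ h·k2=z(1+18/25z)y_n
  y_{n+1}/y_n = 1 + 3/7z + 4/7z(1+18/25z) = 1 + z + 72/175z²
  ⇒ R(z) = 1 + z + 72/175z².

Find x<0 with |R(x)|<1.
x=-0.44: |R|=0.6397
R=1: x+72/175x²=0 ⇒ x=−175/72=-2.4306; min R=1−1/(4·72/175)=0.3924>−1
Confirm numerically:
  x=-2.076: |R|=0.69716 <1
  x=-1.212: |R|=0.39237 <1
  x=-1.149: |R|=0.39417 <1
  x=-2.850: |R|=1.49183 >1
  x=-2.775: |R|=1.39326 >1
  x=-2.583: |R|=1.16201 >1
So |R|<1 on (-2.4306, 0).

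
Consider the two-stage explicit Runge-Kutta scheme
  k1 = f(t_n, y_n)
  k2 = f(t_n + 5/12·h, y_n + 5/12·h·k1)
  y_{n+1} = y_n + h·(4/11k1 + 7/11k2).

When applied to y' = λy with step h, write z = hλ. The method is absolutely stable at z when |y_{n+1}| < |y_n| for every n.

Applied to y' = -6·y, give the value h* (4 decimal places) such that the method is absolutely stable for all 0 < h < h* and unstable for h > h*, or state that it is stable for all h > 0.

(-3.7714,0); λ=-6 ⇒ h* = (132/35)/6 = 0.6286.

Set f=λy, z=hλ:
  k1=λy_n ⇒ h·k1=z·y_n;  k2=λ(1+5/12z)y_n ⇒ h·k2=z(1+5/12z)y_n
  y_{n+1}/y_n = 1 + 4/11z + 7/11z(1+5/12z) = 1 + z + 35/132z²
  R(z) = 1 + z + 35/132z².

Solve |R(x)|<1 on ℝ⁻.
x=-1.62: |R|=0.0759
R=1: x+35/132x²=0 ⇒ x=−132/35=-3.7714; min R=1−1/(4·35/132)=0.0571>−1
Confirm numerically:
  x=-2.148: |R|=0.07538 <1
  x=-1.654: |R|=0.07138 <1
  x=-4.271: |R|=1.56575 >1
  x=-3.989: |R|=1.23012 >1
Stable set (-3.7714, 0).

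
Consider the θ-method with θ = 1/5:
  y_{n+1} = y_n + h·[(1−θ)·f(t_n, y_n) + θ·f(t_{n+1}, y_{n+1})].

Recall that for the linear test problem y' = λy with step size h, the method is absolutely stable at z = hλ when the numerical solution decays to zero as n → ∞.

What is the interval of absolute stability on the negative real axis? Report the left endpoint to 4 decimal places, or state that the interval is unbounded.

z∈(-3.3333,0).

Set f=λy, z=hλ:
  y_{n+1} = y_n + z·[4/5·y_n + 1/5·y_{n+1}] ⇒ (1 − 1/5z)y_{n+1} = (1 + 4/5z)y_n
  so R(z) = (1 + 4/5z)/(1 − 1/5z).

Solve |R(x)|<1 on ℝ⁻.
x=-1.08: |R|=0.1118
R=−1: 1+4/5x = −1+1/5x ⇒ -3/5x=2 ⇒ x=2/(-3/5)=-3.3333
Confirm numerically:
  x=-2.253: |R|=0.55315 <1
  x=-2.145: |R|=0.50105 <1
  x=-1.452: |R|=0.12523 <1
  x=-1.428: |R|=0.11077 <1
  x=-3.594: |R|=1.09099 >1
  x=-3.530: |R|=1.06917 >1
Interval (-3.3333, 0).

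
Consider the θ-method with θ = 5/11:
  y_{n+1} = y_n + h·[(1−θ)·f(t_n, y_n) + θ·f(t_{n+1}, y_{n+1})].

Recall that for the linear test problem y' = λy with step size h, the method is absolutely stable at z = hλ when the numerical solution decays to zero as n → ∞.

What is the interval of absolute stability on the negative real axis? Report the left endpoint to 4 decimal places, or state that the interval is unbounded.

Set f=λy, z=hλ:
  y_{n+1} = y_n + z·[6/11·y_n + 5/11·y_{n+1}] ⇒ (1 − 5/11z)y_{n+1} = (1 + 6/11z)y_n
  ⇒ R(z) = (1 + 6/11z)/(1 − 5/11z).

Boundary: |R(x)|=1, x<0.
x=-1.55: |R|=0.0907
R=−1: 1+6/11x = −1+5/11x ⇒ -1/11x=2 ⇒ x=2/(-1/11)=-22.0000
Confirm numerically:
  x=-21.612: |R|=0.99674 <1
  x=-21.036: |R|=0.99170 <1
  x=-11.247: |R|=0.84007 <1
  x=-22.520: |R|=1.00421 >1
  x=-22.289: |R|=1.00236 >1
So |R|<1 on (-22.0000, 0).

z∈(-22.0000,0).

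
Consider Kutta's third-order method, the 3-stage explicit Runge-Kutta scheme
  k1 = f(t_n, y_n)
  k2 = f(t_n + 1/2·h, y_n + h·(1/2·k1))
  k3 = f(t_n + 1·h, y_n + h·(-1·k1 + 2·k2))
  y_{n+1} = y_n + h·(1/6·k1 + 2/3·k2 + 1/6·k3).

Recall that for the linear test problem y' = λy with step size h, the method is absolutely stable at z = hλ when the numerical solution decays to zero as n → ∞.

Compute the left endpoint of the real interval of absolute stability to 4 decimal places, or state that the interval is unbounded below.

Test eqn y'=λy, z=hλ:
  order 3, 3-stage ⇒ R(z)=1+z+z^2/2+z^3/6
  (e.g. R(-0.82)=0.42431, |R|=0.42431)

Solve |R(x)|<1 on ℝ⁻.
x=-0.82: |R|=0.4243
|R(-2.01)|=0.3434 |R(-1.96)|=0.2941 |R(-0.99)|=0.3383
Bisect:
  x_lo=-2.9887 |R|=1.9719  x_hi=-0.1102 |R|=0.8957
  mid=-1.54944 |R|=0.03097 →hi
  mid=-2.26907 |R|=0.64185 →hi
  mid=-2.62888 |R|=1.20142 →lo
  mid=-2.44898 |R|=0.89818 →hi
  mid=-2.53893 |R|=1.04357 →lo
  mid=-2.49395 |R|=0.96937 →hi
  mid=-2.51644 |R|=1.00609 →lo
  mid=-2.50520 |R|=0.98763 →hi
  ...
  [-2.51275,-2.51258] ⇒ x*=-2.5127
Stable set (-2.5127, 0).

z* = -2.5127.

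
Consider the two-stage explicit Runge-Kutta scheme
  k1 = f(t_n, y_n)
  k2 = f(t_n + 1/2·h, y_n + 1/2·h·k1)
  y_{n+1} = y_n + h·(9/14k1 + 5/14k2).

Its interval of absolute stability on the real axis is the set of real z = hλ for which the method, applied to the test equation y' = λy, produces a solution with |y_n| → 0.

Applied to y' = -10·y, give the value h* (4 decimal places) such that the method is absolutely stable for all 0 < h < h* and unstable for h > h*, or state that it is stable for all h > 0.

On y'=λy, z=hλ:
  k1=λy_n ⇒ h·k1=z·y_n;  k2=λ(1+1/2z)y_n ⇒ h·k2=z(1+1/2z)y_n
  y_{n+1}/y_n = 1 + 9/14z + 5/14z(1+1/2z) = 1 + z + 5/28z²
  so R(z) = 1 + z + 5/28z².

Need |R(x)|<1, x<0.
x=-0.51: |R|=0.5364
R=1: x+5/28x²=0 ⇒ x=−28/5=-5.6000; min R=1−1/(4·5/28)=-0.4000>−1
Confirm numerically:
  x=-4.205: |R|=0.04750 <1
  x=-3.442: |R|=0.32640 <1
  x=-3.157: |R|=0.37724 <1
  x=-2.521: |R|=0.38610 <1
  x=-5.980: |R|=1.40579 >1
  x=-5.745: |R|=1.14875 >1
Interval (-5.6000, 0).

(-5.6000,0); λ=-10 ⇒ h* = (28/5)/10 = 0.5600.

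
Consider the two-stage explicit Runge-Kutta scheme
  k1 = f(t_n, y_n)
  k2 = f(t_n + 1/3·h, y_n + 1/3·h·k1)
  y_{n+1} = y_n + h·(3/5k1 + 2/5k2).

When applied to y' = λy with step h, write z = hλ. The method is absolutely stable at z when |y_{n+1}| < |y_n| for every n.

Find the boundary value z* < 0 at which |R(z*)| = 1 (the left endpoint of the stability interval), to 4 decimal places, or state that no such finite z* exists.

Test eqn y'=λy, z=hλ:
  k1=λy_n ⇒ h·k1=z·y_n;  k2=λ(1+1/3z)y_n ⇒ h·k2=z(1+1/3z)y_n
  y_{n+1}/y_n = 1 + 3/5z + 2/5z(1+1/3z) = 1 + z + 2/15z²
  Hence R(z) = 1 + z + 2/15z².

Need |R(x)|<1, x<0.
x=-0.92: |R|=0.1929
R=1: x+2/15x²=0 ⇒ x=−15/2=-7.5000; min R=1−1/(4·2/15)=-0.8750>−1
Confirm numerically:
  x=-5.044: |R|=0.65174 <1
  x=-3.224: |R|=0.83811 <1
  x=-3.161: |R|=0.82874 <1
  x=-8.079: |R|=1.62370 >1
  x=-7.539: |R|=1.03920 >1
Stable set (-7.5000, 0).

left endpoint -7.5000.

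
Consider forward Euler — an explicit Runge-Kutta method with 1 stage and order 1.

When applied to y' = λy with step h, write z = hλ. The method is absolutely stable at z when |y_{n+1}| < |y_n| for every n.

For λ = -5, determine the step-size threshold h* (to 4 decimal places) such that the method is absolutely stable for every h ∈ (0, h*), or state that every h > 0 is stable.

(-2.0000,0); λ=-5 ⇒ h* = 0.4000.

On y'=λy, z=hλ:
  order 1, 1-stage ⇒ R(z)=1+z
  (e.g. R(-0.49)=0.51000, |R|=0.51000)

Boundary: |R(x)|=1, x<0.
x=-0.49: |R|=0.5100
|R(-2.15)|=1.1500 |R(-2.09)|=1.0900 |R(-1.91)|=0.9100
Bisect:
  x_lo=-2.8634 |R|=1.8634  x_hi=-0.0605 |R|=0.9395
  mid=-1.46195 |R|=0.46195 →hi
  mid=-2.16270 |R|=1.16270 →lo
  mid=-1.81232 |R|=0.81232 →hi
  mid=-1.98751 |R|=0.98751 →hi
  mid=-2.07510 |R|=1.07510 →lo
  mid=-2.03131 |R|=1.03131 →lo
  mid=-2.00941 |R|=1.00941 →lo
  mid=-1.99846 |R|=0.99846 →hi
  ...
  [-2.00017,-2.00000] ⇒ x*=-2.0000
So |R|<1 on (-2.0000, 0).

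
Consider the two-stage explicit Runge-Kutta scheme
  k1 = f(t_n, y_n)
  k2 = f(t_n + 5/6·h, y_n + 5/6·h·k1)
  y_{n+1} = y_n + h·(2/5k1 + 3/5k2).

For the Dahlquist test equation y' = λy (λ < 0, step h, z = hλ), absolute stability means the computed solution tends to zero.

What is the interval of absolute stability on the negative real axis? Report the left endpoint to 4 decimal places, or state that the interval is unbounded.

z∈(-2.0000,0).

Set f=λy, z=hλ:
  k1=λy_n ⇒ h·k1=z·y_n;  k2=λ(1+5/6z)y_n ⇒ h·k2=z(1+5/6z)y_n
  y_{n+1}/y_n = 1 + 2/5z + 3/5z(1+5/6z) = 1 + z + 1/2z²
  Hence R(z) = 1 + z + 1/2z².

Boundary: |R(x)|=1, x<0.
x=-1.39: |R|=0.5760
R=1: x+1/2x²=0 ⇒ x=−2=-2.0000; min R=1−1/(4·1/2)=0.5000>−1
Confirm numerically:
  x=-1.648: |R|=0.70995 <1
  x=-1.345: |R|=0.55951 <1
  x=-1.141: |R|=0.50994 <1
  x=-0.923: |R|=0.50296 <1
  x=-2.379: |R|=1.45082 >1
  x=-2.259: |R|=1.29254 >1
  x=-2.208: |R|=1.22963 >1
So |R|<1 on (-2.0000, 0).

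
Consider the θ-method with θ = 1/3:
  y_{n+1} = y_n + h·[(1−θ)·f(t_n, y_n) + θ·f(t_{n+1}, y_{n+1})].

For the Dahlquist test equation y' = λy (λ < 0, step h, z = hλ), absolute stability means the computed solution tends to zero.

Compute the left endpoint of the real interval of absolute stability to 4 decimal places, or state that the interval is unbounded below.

left endpoint -6.0000.

Set f=λy, z=hλ:
  y_{n+1} = y_n + z·[2/3·y_n + 1/3·y_{n+1}] ⇒ (1 − 1/3z)y_{n+1} = (1 + 2/3z)y_n
  so R(z) = (1 + 2/3z)/(1 − 1/3z).

Find x<0 with |R(x)|<1.
x=-0.63: |R|=0.4793
R=−1: 1+2/3x = −1+1/3x ⇒ -1/3x=2 ⇒ x=2/(-1/3)=-6.0000
Confirm numerically:
  x=-4.880: |R|=0.85787 <1
  x=-4.712: |R|=0.83299 <1
  x=-4.234: |R|=0.75588 <1
  x=-4.071: |R|=0.72720 <1
  x=-6.317: |R|=1.03402 >1
  x=-6.037: |R|=1.00409 >1
Interval (-6.0000, 0).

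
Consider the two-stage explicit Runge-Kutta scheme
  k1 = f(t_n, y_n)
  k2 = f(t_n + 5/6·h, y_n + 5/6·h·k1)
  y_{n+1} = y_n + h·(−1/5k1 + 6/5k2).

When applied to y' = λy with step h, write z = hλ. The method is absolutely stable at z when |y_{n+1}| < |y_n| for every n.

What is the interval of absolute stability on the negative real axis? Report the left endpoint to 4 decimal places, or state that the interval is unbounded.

With y'=λy (z=hλ):
  k1=λy_n ⇒ h·k1=z·y_n;  k2=λ(1+5/6z)y_n ⇒ h·k2=z(1+5/6z)y_n
  y_{n+1}/y_n = 1 − 1/5z + 6/5z(1+5/6z) = 1 + z + z²
  Hence R(z) = 1 + z + z².

Find x<0 with |R(x)|<1.
x=-1.48: |R|=1.7104
R=1: x+1x²=0 ⇒ x=−1=-1.0000; min R=1−1/(4·1)=0.7500>−1
Confirm numerically:
  x=-0.901: |R|=0.91080 <1
  x=-0.835: |R|=0.86223 <1
  x=-0.723: |R|=0.79973 <1
  x=-0.623: |R|=0.76513 <1
  x=-1.531: |R|=1.81296 >1
  x=-1.136: |R|=1.15450 >1
  x=-1.082: |R|=1.08872 >1
Interval (-1.0000, 0).

z∈(-1.0000,0).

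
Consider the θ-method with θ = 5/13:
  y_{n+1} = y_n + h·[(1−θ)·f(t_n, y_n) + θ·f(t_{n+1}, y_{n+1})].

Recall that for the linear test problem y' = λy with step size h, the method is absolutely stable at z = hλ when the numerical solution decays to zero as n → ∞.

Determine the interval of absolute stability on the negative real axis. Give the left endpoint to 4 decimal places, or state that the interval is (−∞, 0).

(-8.6667, 0).

With y'=λy (z=hλ):
  y_{n+1} = y_n + z·[8/13·y_n + 5/13·y_{n+1}] ⇒ (1 − 5/13z)y_{n+1} = (1 + 8/13z)y_n
  Hence R(z) = (1 + 8/13z)/(1 − 5/13z).

Find x<0 with |R(x)|<1.
x=-1.71: |R|=0.0316
R=−1: 1+8/13x = −1+5/13x ⇒ -3/13x=2 ⇒ x=2/(-3/13)=-8.6667
Confirm numerically:
  x=-7.881: |R|=0.95502 <1
  x=-4.569: |R|=0.65705 <1
  x=-4.191: |R|=0.60456 <1
  x=-3.863: |R|=0.55405 <1
  x=-9.257: |R|=1.02987 >1
  x=-9.197: |R|=1.02697 >1
  x=-9.032: |R|=1.01884 >1
Interval (-8.6667, 0).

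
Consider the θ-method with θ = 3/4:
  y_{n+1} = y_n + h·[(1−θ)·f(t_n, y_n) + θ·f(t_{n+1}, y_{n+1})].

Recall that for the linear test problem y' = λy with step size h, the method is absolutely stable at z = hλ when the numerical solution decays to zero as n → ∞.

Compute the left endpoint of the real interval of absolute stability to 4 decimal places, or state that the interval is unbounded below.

On y'=λy, z=hλ:
  y_{n+1} = y_n + z·[1/4·y_n + 3/4·y_{n+1}] ⇒ (1 − 3/4z)y_{n+1} = (1 + 1/4z)y_n
  Hence R(z) = (1 + 1/4z)/(1 − 3/4z).

Boundary: |R(x)|=1, x<0.
x=-1.27: |R|=0.3496
x=-2: |R|=0.2000
x=-10: |R|=0.1765
x=-100: |R|=0.3158
θ=3/4≥1/2 ⇒ |1+1/4x|<|1−3/4x| ∀x<0 ⇒ stable on all of ℝ⁻.

unbounded; (−∞, 0).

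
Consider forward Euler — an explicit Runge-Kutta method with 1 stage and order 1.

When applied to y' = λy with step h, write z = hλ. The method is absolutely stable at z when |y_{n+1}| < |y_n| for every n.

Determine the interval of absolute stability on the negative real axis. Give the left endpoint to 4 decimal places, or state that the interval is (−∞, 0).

z∈(-2.0000,0).

Set f=λy, z=hλ:
  order 1, 1-stage ⇒ R(z)=1+z
  (e.g. R(-1)=0.00000, |R|=0.00000)

Solve |R(x)|<1 on ℝ⁻.
x=-1: |R|=0.0000
|R(-2.4)|=1.4000 |R(-1.61)|=0.6100 |R(-0.59)|=0.4100
Bisect:
  x_lo=-2.5855 |R|=1.5855  x_hi=-0.1237 |R|=0.8763
  mid=-1.35463 |R|=0.35463 →hi
  mid=-1.97009 |R|=0.97009 →hi
  mid=-2.27782 |R|=1.27782 →lo
  mid=-2.12396 |R|=1.12396 →lo
  mid=-2.04702 |R|=1.04702 →lo
  mid=-2.00856 |R|=1.00856 →lo
  mid=-1.98932 |R|=0.98932 →hi
  mid=-1.99894 |R|=0.99894 →hi
  mid=-2.00375 |R|=1.00375 →lo
  mid=-2.00134 |R|=1.00134 →lo
  ...
  [-2.00014,-1.99999] ⇒ x*=-2.0000
Stable set (-2.0000, 0).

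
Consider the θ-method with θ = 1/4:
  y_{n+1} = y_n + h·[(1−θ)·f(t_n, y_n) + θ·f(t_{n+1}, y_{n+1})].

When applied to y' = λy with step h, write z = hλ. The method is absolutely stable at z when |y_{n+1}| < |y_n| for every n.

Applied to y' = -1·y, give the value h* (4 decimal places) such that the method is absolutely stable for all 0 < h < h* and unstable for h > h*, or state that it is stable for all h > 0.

(-4.0000,0); λ=-1 ⇒ h* = (4)/1 = 4.0000.

Test eqn y'=λy, z=hλ:
  y_{n+1} = y_n + z·[3/4·y_n + 1/4·y_{n+1}] ⇒ (1 − 1/4z)y_{n+1} = (1 + 3/4z)y_n
  R(z) = (1 + 3/4z)/(1 − 1/4z).

Need |R(x)|<1, x<0.
x=-1.55: |R|=0.1171
R=−1: 1+3/4x = −1+1/4x ⇒ -1/2x=2 ⇒ x=2/(-1/2)=-4.0000
Confirm numerically:
  x=-2.358: |R|=0.48349 <1
  x=-2.235: |R|=0.43384 <1
  x=-2.166: |R|=0.40512 <1
  x=-4.127: |R|=1.03125 >1
  x=-4.069: |R|=1.01710 >1
So |R|<1 on (-4.0000, 0).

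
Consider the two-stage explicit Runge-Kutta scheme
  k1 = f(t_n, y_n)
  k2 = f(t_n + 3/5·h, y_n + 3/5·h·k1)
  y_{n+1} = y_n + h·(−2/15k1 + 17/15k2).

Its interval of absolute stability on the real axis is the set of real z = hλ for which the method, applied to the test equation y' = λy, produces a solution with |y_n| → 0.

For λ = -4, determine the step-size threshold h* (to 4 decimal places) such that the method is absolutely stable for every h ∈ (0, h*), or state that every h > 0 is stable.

(-1.4706,0); λ=-4 ⇒ h* = (25/17)/4 = 0.3676.

With y'=λy (z=hλ):
  k1=λy_n ⇒ h·k1=z·y_n;  k2=λ(1+3/5z)y_n ⇒ h·k2=z(1+3/5z)y_n
  y_{n+1}/y_n = 1 − 2/15z + 17/15z(1+3/5z) = 1 + z + 17/25z²
  R(z) = 1 + z + 17/25z².

Need |R(x)|<1, x<0.
x=-1.52: |R|=1.0511
R=1: x+17/25x²=0 ⇒ x=−25/17=-1.4706; min R=1−1/(4·17/25)=0.6324>−1
Confirm numerically:
  x=-0.981: |R|=0.67341 <1
  x=-0.874: |R|=0.64544 <1
  x=-0.806: |R|=0.63575 <1
  x=-1.908: |R|=1.56752 >1
  x=-1.846: |R|=1.47125 >1
  x=-1.807: |R|=1.41337 >1
So |R|<1 on (-1.4706, 0).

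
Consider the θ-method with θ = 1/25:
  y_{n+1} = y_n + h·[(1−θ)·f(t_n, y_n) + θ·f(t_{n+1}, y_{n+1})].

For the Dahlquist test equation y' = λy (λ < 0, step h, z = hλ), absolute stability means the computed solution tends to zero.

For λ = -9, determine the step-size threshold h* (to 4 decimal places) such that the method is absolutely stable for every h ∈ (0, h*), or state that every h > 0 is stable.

On y'=λy, z=hλ:
  y_{n+1} = y_n + z·[24/25·y_n + 1/25·y_{n+1}] ⇒ (1 − 1/25z)y_{n+1} = (1 + 24/25z)y_n
  ⇒ R(z) = (1 + 24/25z)/(1 − 1/25z).

Solve |R(x)|<1 on ℝ⁻.
x=-1.62: |R|=0.5214
R=−1: 1+24/25x = −1+1/25x ⇒ -23/25x=2 ⇒ x=2/(-23/25)=-2.1739
Confirm numerically:
  x=-2.021: |R|=0.86984 <1
  x=-1.404: |R|=0.32934 <1
  x=-0.962: |R|=0.07365 <1
  x=-2.769: |R|=1.49289 >1
  x=-2.364: |R|=1.15977 >1
So |R|<1 on (-2.1739, 0).

(-2.1739,0); λ=-9 ⇒ h* = (50/23)/9 = 0.2415.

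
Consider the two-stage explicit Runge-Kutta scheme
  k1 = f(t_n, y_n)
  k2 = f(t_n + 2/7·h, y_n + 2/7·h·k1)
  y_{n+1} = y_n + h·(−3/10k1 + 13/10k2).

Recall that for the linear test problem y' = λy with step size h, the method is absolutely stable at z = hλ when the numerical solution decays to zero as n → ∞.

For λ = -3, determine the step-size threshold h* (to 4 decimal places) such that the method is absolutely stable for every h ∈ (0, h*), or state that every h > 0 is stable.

Set f=λy, z=hλ:
  k1=λy_n ⇒ h·k1=z·y_n;  k2=λ(1+2/7z)y_n ⇒ h·k2=z(1+2/7z)y_n
  y_{n+1}/y_n = 1 − 3/10z + 13/10z(1+2/7z) = 1 + z + 13/35z²
  Hence R(z) = 1 + z + 13/35z².

Solve |R(x)|<1 on ℝ⁻.
x=-1.46: |R|=0.3317
R=1: x+13/35x²=0 ⇒ x=−35/13=-2.6923; min R=1−1/(4·13/35)=0.3269>−1
Confirm numerically:
  x=-2.328: |R|=0.68499 <1
  x=-1.770: |R|=0.39365 <1
  x=-1.080: |R|=0.35323 <1
  x=-3.192: |R|=1.59244 >1
  x=-2.724: |R|=1.03207 >1
Stable set (-2.6923, 0).

(-2.6923,0); λ=-3 ⇒ h* = (35/13)/3 = 0.8974.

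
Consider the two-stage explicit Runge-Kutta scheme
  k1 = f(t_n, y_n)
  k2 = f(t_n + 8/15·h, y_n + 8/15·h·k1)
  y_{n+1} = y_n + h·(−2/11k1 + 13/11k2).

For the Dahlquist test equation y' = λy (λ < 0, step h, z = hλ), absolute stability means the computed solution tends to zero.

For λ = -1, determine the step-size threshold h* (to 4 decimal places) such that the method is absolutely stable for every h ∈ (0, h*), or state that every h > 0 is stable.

On y'=λy, z=hλ:
  k1=λy_n ⇒ h·k1=z·y_n;  k2=λ(1+8/15z)y_n ⇒ h·k2=z(1+8/15z)y_n
  y_{n+1}/y_n = 1 − 2/11z + 13/11z(1+8/15z) = 1 + z + 104/165z²
  Hence R(z) = 1 + z + 104/165z².

Solve |R(x)|<1 on ℝ⁻.
x=-1.64: |R|=1.0553
R=1: x+104/165x²=0 ⇒ x=−165/104=-1.5865; min R=1−1/(4·104/165)=0.6034>−1
Confirm numerically:
  x=-1.470: |R|=0.89202 <1
  x=-0.704: |R|=0.60839 <1
  x=-0.687: |R|=0.61048 <1
  x=-2.042: |R|=1.58621 >1
  x=-2.011: |R|=1.53802 >1
  x=-1.775: |R|=1.21085 >1
So |R|<1 on (-1.5865, 0).

(-1.5865,0); λ=-1 ⇒ h* = (165/104)/1 = 1.5865.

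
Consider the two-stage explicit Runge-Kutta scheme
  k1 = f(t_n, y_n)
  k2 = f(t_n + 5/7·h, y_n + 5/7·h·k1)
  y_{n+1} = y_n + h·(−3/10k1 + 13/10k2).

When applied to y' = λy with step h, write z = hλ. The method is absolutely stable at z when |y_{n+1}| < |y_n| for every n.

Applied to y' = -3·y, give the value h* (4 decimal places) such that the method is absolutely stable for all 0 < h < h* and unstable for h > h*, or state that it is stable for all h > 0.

(-1.0769,0); λ=-3 ⇒ h* = (14/13)/3 = 0.3590.

On y'=λy, z=hλ:
  k1=λy_n ⇒ h·k1=z·y_n;  k2=λ(1+5/7z)y_n ⇒ h·k2=z(1+5/7z)y_n
  y_{n+1}/y_n = 1 − 3/10z + 13/10z(1+5/7z) = 1 + z + 13/14z²
  ⇒ R(z) = 1 + z + 13/14z².

Boundary: |R(x)|=1, x<0.
x=-0.59: |R|=0.7332
R=1: x+13/14x²=0 ⇒ x=−14/13=-1.0769; min R=1−1/(4·13/14)=0.7308>−1
Confirm numerically:
  x=-0.786: |R|=0.78767 <1
  x=-0.667: |R|=0.74611 <1
  x=-0.512: |R|=0.73142 <1
  x=-0.454: |R|=0.73739 <1
  x=-1.139: |R|=1.06566 >1
  x=-1.109: |R|=1.03303 >1
Stable set (-1.0769, 0).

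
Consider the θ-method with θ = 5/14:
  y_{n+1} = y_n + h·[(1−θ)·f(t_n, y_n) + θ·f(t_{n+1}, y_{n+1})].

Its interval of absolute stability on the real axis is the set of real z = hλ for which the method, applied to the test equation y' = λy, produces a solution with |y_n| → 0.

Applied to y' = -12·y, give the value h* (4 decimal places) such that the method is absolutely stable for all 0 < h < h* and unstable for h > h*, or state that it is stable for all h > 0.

On y'=λy, z=hλ:
  y_{n+1} = y_n + z·[9/14·y_n + 5/14·y_{n+1}] ⇒ (1 − 5/14z)y_{n+1} = (1 + 9/14z)y_n
  Hence R(z) = (1 + 9/14z)/(1 − 5/14z).

Need |R(x)|<1, x<0.
x=-1.03: |R|=0.2470
R=−1: 1+9/14x = −1+5/14x ⇒ -2/7x=2 ⇒ x=2/(-2/7)=-7.0000
Confirm numerically:
  x=-6.659: |R|=0.97116 <1
  x=-5.391: |R|=0.84285 <1
  x=-2.846: |R|=0.41141 <1
  x=-7.554: |R|=1.04280 >1
  x=-7.240: |R|=1.01912 >1
  x=-7.185: |R|=1.01482 >1
Interval (-7.0000, 0).

(-7.0000,0); λ=-12 ⇒ h* = (7)/12 = 0.5833.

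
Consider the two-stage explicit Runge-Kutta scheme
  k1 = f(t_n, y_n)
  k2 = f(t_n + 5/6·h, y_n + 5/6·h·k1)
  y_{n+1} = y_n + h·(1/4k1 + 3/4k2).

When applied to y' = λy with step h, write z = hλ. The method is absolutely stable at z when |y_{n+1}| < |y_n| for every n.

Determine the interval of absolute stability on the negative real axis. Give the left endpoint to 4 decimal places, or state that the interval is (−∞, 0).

On y'=λy, z=hλ:
  k1=λy_n ⇒ h·k1=z·y_n;  k2=λ(1+5/6z)y_n ⇒ h·k2=z(1+5/6z)y_n
  y_{n+1}/y_n = 1 + 1/4z + 3/4z(1+5/6z) = 1 + z + 5/8z²
  R(z) = 1 + z + 5/8z².

Find x<0 with |R(x)|<1.
x=-1.51: |R|=0.9151
R=1: x+5/8x²=0 ⇒ x=−8/5=-1.6000; min R=1−1/(4·5/8)=0.6000>−1
Confirm numerically:
  x=-1.381: |R|=0.81098 <1
  x=-0.809: |R|=0.60005 <1
  x=-0.786: |R|=0.60012 <1
  x=-2.192: |R|=1.81104 >1
  x=-1.754: |R|=1.16882 >1
Interval (-1.6000, 0).

z∈(-1.6000,0).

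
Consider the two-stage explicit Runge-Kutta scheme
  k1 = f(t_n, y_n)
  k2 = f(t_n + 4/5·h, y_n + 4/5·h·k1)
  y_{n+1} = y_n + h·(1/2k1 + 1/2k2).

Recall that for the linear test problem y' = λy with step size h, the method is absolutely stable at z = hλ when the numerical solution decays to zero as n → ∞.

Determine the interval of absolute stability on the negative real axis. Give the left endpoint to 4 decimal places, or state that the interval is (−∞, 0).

z∈(-2.5000,0).

With y'=λy (z=hλ):
  k1=λy_n ⇒ h·k1=z·y_n;  k2=λ(1+4/5z)y_n ⇒ h·k2=z(1+4/5z)y_n
  y_{n+1}/y_n = 1 + 1/2z + 1/2z(1+4/5z) = 1 + z + 2/5z²
  ⇒ R(z) = 1 + z + 2/5z².

Solve |R(x)|<1 on ℝ⁻.
x=-1.51: |R|=0.4020
R=1: x+2/5x²=0 ⇒ x=−5/2=-2.5000; min R=1−1/(4·2/5)=0.3750>−1
Confirm numerically:
  x=-1.642: |R|=0.43647 <1
  x=-1.105: |R|=0.38341 <1
  x=-1.008: |R|=0.39843 <1
  x=-3.064: |R|=1.69124 >1
  x=-2.687: |R|=1.20099 >1
  x=-2.560: |R|=1.06144 >1
So |R|<1 on (-2.5000, 0).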